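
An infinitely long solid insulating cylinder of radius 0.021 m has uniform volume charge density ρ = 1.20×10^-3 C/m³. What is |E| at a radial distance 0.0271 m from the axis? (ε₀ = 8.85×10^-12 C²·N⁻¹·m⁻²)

Choose a coaxial cylinder of radius r = 0.0271 m (arbitrary length L) as the Gaussian surface (r > 0.021 m, full cross-section enclosed).
λ_enc = ρ·πR² = (1.20e-3)π(0.021)² = 1.663×10^-6 C/m.
Since E is radial and uniform over the curved surface, Φ = E·2πrL = Q_enc/ε₀ = λ_enc L/ε₀.
E = |λ_enc|/(2πε₀r) = (1.663×10^-6)/(2π·8.85×10^-12·0.0271) = 1.10×10^6 N/C.

E ≈ 1.10e6 N/C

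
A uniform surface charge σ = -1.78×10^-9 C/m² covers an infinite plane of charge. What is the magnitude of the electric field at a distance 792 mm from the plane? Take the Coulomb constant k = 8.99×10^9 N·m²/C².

The symmetry is planar: E is normal to the sheet and the same magnitude on both sides. Take a pillbox straddling the sheet with end-cap area A.
Flux Φ = 2EA and Q_enc = σA, so 2EA = σA/ε₀ ⇒ E = |σ|/(2ε₀), independent of distance.
E = 2πk|σ| = 2π(8.99×10^9)(1.78×10^-9) = 101 N/C.

|E| ≈ 101 V/m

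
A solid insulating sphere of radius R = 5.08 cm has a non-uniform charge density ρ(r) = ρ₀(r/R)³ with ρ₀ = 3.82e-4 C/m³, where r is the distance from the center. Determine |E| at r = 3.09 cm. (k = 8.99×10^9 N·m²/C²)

By spherical symmetry E is radial; choose a Gaussian sphere of radius r = 3.09 cm (r < R).
Q_enc = ∫₀^r ρ(r')·4πr'² dr' = (4πρ₀/R³) ∫₀^r r'^5 dr' = 4πρ₀ r^6/(6·R³) = 5.312×10^-9 C.
Since E is radial and uniform over the Gaussian sphere, Φ = E·4πr² = Q_enc/ε₀.
E = k|Q_enc|/r² = (8.99×10^9)(5.312×10^-9)/(0.0309)² = 5.00×10^4 N/C.

E ≈ 5.00×10^4 N/C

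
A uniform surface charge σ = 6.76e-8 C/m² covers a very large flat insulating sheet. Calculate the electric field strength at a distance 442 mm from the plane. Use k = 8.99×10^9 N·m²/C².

The symmetry is planar: E is normal to the sheet and the same magnitude on both sides. Take a pillbox straddling the sheet with end-cap area A.
Flux Φ = 2EA and Q_enc = σA, so 2EA = σA/ε₀ ⇒ E = |σ|/(2ε₀), independent of distance.
E = 2πk|σ| = 2π(8.99×10^9)(6.76×10^-8) = 3.82×10^3 N/C.

3.82×10^3 N/C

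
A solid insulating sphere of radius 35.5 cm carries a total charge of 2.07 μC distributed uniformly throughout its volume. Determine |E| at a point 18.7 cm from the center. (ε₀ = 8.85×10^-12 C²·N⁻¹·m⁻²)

By spherical symmetry E is radial; choose a Gaussian sphere of radius r = 18.7 cm (r < R).
For a uniform sphere the enclosed fraction is (r/R)³, so Q_enc = (2.07 μC)(0.187/0.355)³ = 3.026e-7 C.
Applying ∮E·dA = Q_enc/ε₀ with Φ = E(4πr²):
E = |Q_enc|/(4πε₀r²) = (3.026×10^-7)/(4π·8.85×10^-12·(0.187)²) = 7.78×10^4 N/C.

E ≈ 7.78×10^4 N/C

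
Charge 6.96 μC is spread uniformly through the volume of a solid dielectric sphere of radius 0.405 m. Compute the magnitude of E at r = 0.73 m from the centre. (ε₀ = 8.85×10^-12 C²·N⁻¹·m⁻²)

Use a concentric Gaussian sphere at r = 0.73 m (r > R, so the entire charge is enclosed).
Q_enc = 6.96 μC = 6.96×10^-6 C.
By Gauss's law, ∮E·dA = E·4πr² = Q_enc/ε₀.
E = |Q_enc|/(4πε₀r²) = (6.96×10^-6)/(4π·8.85×10^-12·(0.73)²) = 1.17×10^5 N/C.

E = 1.17×10^5 N/C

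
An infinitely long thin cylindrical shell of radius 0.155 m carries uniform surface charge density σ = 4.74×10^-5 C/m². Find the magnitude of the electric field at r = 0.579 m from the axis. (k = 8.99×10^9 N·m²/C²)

Coaxial Gaussian cylinder, radius r = 0.579 m, length L (r > 0.155 m).
The whole shell is enclosed: λ_enc = σ·2πR = (4.74e-5)·2π·(0.155) = 4.616×10^-5 C/m.
Gauss's law: E·2πrL = λ_enc L/ε₀.
E = 2k|λ_enc|/r = 2(8.99×10^9)(4.616×10^-5)/(0.579) = 1.43e6 N/C.

E = 1.43e6 N/C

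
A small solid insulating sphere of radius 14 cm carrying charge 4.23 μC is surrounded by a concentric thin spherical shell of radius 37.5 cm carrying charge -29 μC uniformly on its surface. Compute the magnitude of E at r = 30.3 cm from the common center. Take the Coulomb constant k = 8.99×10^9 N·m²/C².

4.14e5 V/m

By spherical symmetry E is radial; choose a Gaussian sphere of radius r = 30.3 cm (between the bodies, 14 cm < r < 37.5 cm).
The shell at 37.5 cm lies outside the Gaussian surface, so Q_enc = 4.23 μC = 4.23e-6 C.
Gauss's law: E·4πr² = Q_enc/ε₀.
E = k|Q_enc|/r² = (8.99×10^9)(4.23e-6)/(0.303)² = 4.14×10^5 N/C.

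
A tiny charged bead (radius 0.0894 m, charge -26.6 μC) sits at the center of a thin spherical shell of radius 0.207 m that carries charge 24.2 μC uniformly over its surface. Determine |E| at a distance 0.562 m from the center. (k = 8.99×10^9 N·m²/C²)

E = 6.83×10^4 V/m

Use a concentric Gaussian sphere at r = 0.562 m (r > 0.207 m, enclosing both).
Q_enc = (-26.6 μC) + (24.2 μC) = -2.40e-6 C.
Since E is radial and uniform over the Gaussian sphere, Φ = E·4πr² = Q_enc/ε₀.
E = k|Q_enc|/r² = (8.99×10^9)(2.40×10^-6)/(0.562)² = 6.83×10^4 N/C.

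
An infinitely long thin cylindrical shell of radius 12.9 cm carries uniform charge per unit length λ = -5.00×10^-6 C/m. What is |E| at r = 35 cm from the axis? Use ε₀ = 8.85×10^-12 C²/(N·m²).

|E| ≈ 2.57×10^5 N/C

Take a coaxial cylindrical Gaussian surface of radius r = 35 cm and length L (r > 12.9 cm).
The full line charge is enclosed: λ_enc = -5.00e-6 C/m.
By Gauss's law (flux through the curved wall only), E·2πrL = λ_enc L/ε₀.
E = |λ_enc|/(2πε₀r) = (5.00×10^-6)/(2π·8.85×10^-12·0.35) = 2.57×10^5 N/C.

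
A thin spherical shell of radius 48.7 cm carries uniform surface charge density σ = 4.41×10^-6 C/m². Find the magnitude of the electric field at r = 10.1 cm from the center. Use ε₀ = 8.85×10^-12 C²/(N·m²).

Take a concentric spherical Gaussian surface of radius r = 10.1 cm (inside the shell, r < 48.7 cm).
No charge lies within this surface, so Q_enc = 0 and Gauss's law gives E·4πr² = 0 ⇒ E = 0.

|E| = 0 V/m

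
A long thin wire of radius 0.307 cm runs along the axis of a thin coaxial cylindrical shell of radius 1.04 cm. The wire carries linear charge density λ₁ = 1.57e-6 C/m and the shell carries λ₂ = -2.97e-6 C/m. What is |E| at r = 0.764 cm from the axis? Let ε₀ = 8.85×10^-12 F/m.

E ≈ 3.70×10^6 N/C

By cylindrical symmetry E is radial; use a coaxial Gaussian cylinder of radius 0.764 cm and length L (between the conductors, 0.307 cm < r < 1.04 cm).
The shell at 1.04 cm lies outside the Gaussian surface, so λ_enc = λ₁ = 1.57×10^-6 C/m.
Since E is radial and uniform over the curved surface, Φ = E·2πrL = Q_enc/ε₀ = λ_enc L/ε₀.
E = |λ_enc|/(2πε₀r) = (1.57×10^-6)/(2π·8.85×10^-12·0.00764) = 3.70e6 N/C.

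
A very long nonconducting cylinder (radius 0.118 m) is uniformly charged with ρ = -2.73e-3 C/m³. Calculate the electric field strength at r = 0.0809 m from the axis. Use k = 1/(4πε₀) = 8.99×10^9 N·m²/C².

Coaxial Gaussian cylinder, radius r = 0.0809 m, length L (r < R).
Charge inside radius r per length L is ρ·πr²·L, so λ_enc = ρπr² = -5.613×10^-5 C/m.
Gauss's law: E·2πrL = λ_enc L/ε₀.
E = 2k|λ_enc|/r = 2(8.99×10^9)(5.613×10^-5)/(0.0809) = 1.25×10^7 N/C.

1.25×10^7 N/C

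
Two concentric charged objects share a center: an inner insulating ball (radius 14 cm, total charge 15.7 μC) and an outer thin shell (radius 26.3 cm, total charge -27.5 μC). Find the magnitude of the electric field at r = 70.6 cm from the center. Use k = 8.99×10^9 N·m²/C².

Symmetry ⇒ E = E(r) r̂. Gaussian sphere of radius r = 70.6 cm (r > 26.3 cm, enclosing both).
Q_enc = (15.7 μC) + (-27.5 μC) = -1.18×10^-5 C.
Applying ∮E·dA = Q_enc/ε₀ with Φ = E(4πr²):
E = k|Q_enc|/r² = (8.99×10^9)(1.18×10^-5)/(0.706)² = 2.13×10^5 N/C.

2.13e5 N/C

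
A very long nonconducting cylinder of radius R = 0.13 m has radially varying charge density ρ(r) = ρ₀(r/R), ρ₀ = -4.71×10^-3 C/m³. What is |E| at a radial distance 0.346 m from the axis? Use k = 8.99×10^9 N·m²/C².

Take a coaxial cylindrical Gaussian surface of radius r = 0.346 m and length L (r > R, full charge per length enclosed).
λ_enc = 2π ∫₀^R ρ₀(r'/R)^1 r' dr' = 2πρ₀R²/3 = -1.667×10^-4 C/m.
By Gauss's law (flux through the curved wall only), E·2πrL = λ_enc L/ε₀.
E = 2k|λ_enc|/r = 2(8.99×10^9)(1.667×10^-4)/(0.346) = 8.66×10^6 N/C.

|E| = 8.66×10^6 N/C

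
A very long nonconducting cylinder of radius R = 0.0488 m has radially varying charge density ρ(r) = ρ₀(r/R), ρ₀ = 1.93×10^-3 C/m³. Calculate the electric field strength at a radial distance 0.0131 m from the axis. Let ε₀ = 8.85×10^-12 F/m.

2.56×10^5 N/C

Choose a coaxial cylinder of radius r = 0.0131 m (arbitrary length L) as the Gaussian surface (r < R).
λ_enc = ∫₀^r ρ(r')·2πr' dr' = (2πρ₀/R)·r^3/3 = 1.862×10^-7 C/m.
By Gauss's law (flux through the curved wall only), E·2πrL = λ_enc L/ε₀.
E = |λ_enc|/(2πε₀r) = (1.862×10^-7)/(2π·8.85×10^-12·0.0131) = 2.56×10^5 N/C.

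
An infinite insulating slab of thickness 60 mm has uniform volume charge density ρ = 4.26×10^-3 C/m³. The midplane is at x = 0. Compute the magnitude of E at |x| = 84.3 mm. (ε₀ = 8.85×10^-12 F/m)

|E| = 1.44×10^7 V/m

The point |x| = 84.3 mm lies outside the slab (half-thickness 0.03 m). A symmetric pillbox spanning the full slab encloses Q_enc = ρ·d·A.
Flux = 2EA ⇒ E = |ρ|d/(2ε₀), independent of distance outside.
E = (4.26×10^-3)(0.06)/(2·8.85×10^-12) = 1.44×10^7 N/C.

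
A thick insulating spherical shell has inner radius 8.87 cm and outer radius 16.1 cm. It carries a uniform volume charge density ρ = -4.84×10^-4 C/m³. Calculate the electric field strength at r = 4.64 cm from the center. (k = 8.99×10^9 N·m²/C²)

E = 0

By spherical symmetry E is radial; choose a Gaussian sphere of radius r = 4.64 cm (r < 8.87 cm, inside the empty cavity).
No charge is enclosed, so by Gauss's law E·4πr² = 0 ⇒ E = 0.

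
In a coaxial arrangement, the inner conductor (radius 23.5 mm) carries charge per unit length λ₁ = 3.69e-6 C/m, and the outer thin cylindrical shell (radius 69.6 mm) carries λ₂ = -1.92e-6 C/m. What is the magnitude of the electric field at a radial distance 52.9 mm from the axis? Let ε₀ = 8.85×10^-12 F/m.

|E| ≈ 1.25×10^6 N/C

Choose a coaxial cylinder of radius r = 52.9 mm (arbitrary length L) as the Gaussian surface (between the conductors, 23.5 mm < r < 69.6 mm).
Only the inner wire is enclosed; the outer shell contributes nothing inside itself. λ_enc = λ₁ = 3.69×10^-6 C/m.
By Gauss's law (flux through the curved wall only), E·2πrL = λ_enc L/ε₀.
E = |λ_enc|/(2πε₀r) = (3.69×10^-6)/(2π·8.85×10^-12·0.0529) = 1.25×10^6 N/C.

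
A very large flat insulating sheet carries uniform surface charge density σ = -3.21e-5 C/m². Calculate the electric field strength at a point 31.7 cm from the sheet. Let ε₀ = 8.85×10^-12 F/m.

E = 1.81×10^6 N/C

By planar symmetry E is perpendicular to the sheet and uniform; use a Gaussian pillbox with flat faces of area A on each side of the sheet.
Flux Φ = 2EA and Q_enc = σA, so 2EA = σA/ε₀ ⇒ E = |σ|/(2ε₀), independent of distance.
E = |σ|/(2ε₀) = (3.21×10^-5)/(2·8.85×10^-12) = 1.81e6 N/C.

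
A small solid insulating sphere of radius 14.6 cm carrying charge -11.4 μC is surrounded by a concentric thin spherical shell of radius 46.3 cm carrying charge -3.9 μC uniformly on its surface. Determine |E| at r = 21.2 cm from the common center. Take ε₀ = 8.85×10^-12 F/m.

E ≈ 2.28e6 N/C

Symmetry ⇒ E = E(r) r̂. Gaussian sphere of radius r = 21.2 cm (between the bodies, 14.6 cm < r < 46.3 cm).
The shell at 46.3 cm lies outside the Gaussian surface, so Q_enc = -11.4 μC = -1.14×10^-5 C.
Applying ∮E·dA = Q_enc/ε₀ with Φ = E(4πr²):
E = |Q_enc|/(4πε₀r²) = (1.14e-5)/(4π·8.85×10^-12·(0.212)²) = 2.28e6 N/C.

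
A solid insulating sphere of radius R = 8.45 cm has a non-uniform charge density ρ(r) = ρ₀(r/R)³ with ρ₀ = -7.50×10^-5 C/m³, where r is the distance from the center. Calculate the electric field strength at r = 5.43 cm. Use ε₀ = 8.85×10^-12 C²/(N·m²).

Take a concentric spherical Gaussian surface of radius r = 5.43 cm (r < R).
Integrate the density: Q_enc = 4π ∫₀^r ρ₀(r'/R)^3 r'² dr' = 4πρ₀ r^6/(6·R³) = -6.673e-9 C.
By Gauss's law, ∮E·dA = E·4πr² = Q_enc/ε₀.
E = |Q_enc|/(4πε₀r²) = (6.673×10^-9)/(4π·8.85×10^-12·(0.0543)²) = 2.04×10^4 N/C.

|E| = 2.04e4 N/C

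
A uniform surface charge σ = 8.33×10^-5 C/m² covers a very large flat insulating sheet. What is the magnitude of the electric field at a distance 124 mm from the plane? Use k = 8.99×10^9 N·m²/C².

4.71e6 N/C

The symmetry is planar: E is normal to the sheet and the same magnitude on both sides. Take a pillbox straddling the sheet with end-cap area A.
Only the two end caps contribute flux: Φ = 2EA. With Q_enc = σA, Gauss's law gives E = |σ|/(2ε₀).
E = 2πk|σ| = 2π(8.99×10^9)(8.33×10^-5) = 4.71×10^6 N/C.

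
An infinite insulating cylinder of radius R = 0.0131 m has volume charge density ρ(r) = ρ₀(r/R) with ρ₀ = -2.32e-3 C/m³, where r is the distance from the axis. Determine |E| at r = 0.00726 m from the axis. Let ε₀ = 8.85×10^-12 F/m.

Coaxial Gaussian cylinder, radius r = 0.00726 m, length L (r < R).
λ_enc = ∫₀^r ρ(r')·2πr' dr' = (2πρ₀/R)·r^3/3 = -1.419×10^-7 C/m.
Gauss's law: E·2πrL = λ_enc L/ε₀.
E = |λ_enc|/(2πε₀r) = (1.419×10^-7)/(2π·8.85×10^-12·0.00726) = 3.52e5 N/C.

E ≈ 3.52e5 N/C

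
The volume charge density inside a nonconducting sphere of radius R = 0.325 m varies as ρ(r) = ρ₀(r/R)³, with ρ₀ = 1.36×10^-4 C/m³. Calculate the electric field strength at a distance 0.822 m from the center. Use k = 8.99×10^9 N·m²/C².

Take a concentric spherical Gaussian surface of radius r = 0.822 m (r > R, all charge enclosed).
Q_enc = 4π ∫₀^R ρ₀(r'/R)^3 r'² dr' = 4πρ₀R³/6 = 9.778e-6 C.
Applying ∮E·dA = Q_enc/ε₀ with Φ = E(4πr²):
E = k|Q_enc|/r² = (8.99×10^9)(9.778×10^-6)/(0.822)² = 1.30×10^5 N/C.

|E| ≈ 1.30e5 V/m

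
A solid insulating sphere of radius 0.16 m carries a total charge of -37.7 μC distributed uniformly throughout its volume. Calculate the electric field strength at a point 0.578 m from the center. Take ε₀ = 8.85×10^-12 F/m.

1.01e6 N/C

Use a concentric Gaussian sphere at r = 0.578 m (r > R, so the entire charge is enclosed).
Q_enc = -37.7 μC = -3.77×10^-5 C.
Gauss's law: E·4πr² = Q_enc/ε₀.
E = |Q_enc|/(4πε₀r²) = (3.77e-5)/(4π·8.85×10^-12·(0.578)²) = 1.01×10^6 N/C.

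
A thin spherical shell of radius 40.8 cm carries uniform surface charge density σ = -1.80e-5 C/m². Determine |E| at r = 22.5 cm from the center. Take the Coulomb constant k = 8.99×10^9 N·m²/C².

Symmetry ⇒ E = E(r) r̂. Gaussian sphere of radius r = 22.5 cm (inside the shell, r < 40.8 cm).
No charge lies within this surface, so Q_enc = 0 and Gauss's law gives E·4πr² = 0 ⇒ E = 0.

|E| = 0 N/C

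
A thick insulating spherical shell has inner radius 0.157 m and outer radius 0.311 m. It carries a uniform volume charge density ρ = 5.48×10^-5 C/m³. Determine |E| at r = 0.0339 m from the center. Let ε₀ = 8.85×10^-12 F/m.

Use a concentric Gaussian sphere at r = 0.0339 m (r < 0.157 m, inside the empty cavity).
No charge is enclosed, so by Gauss's law E·4πr² = 0 ⇒ E = 0.

|E| = 0 V/m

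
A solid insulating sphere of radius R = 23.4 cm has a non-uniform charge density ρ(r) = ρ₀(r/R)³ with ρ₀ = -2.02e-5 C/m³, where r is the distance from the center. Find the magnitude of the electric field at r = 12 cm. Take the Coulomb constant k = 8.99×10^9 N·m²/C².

E = 6.16×10^3 N/C

Use a concentric Gaussian sphere at r = 12 cm (r < R).
Q_enc = ∫₀^r ρ(r')·4πr'² dr' = (4πρ₀/R³) ∫₀^r r'^5 dr' = 4πρ₀ r^6/(6·R³) = -9.859e-9 C.
By Gauss's law, ∮E·dA = E·4πr² = Q_enc/ε₀.
E = k|Q_enc|/r² = (8.99×10^9)(9.859e-9)/(0.12)² = 6.16×10^3 N/C.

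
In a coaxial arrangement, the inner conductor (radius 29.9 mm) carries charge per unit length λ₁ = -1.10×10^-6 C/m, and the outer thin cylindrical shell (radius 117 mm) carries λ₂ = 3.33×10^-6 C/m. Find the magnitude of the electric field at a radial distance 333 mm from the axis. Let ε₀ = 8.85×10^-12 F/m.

Choose a coaxial cylinder of radius r = 333 mm (arbitrary length L) as the Gaussian surface (r > 117 mm, enclosing both).
λ_enc = λ₁ + λ₂ = (-1.10e-6) + (3.33e-6) = 2.23×10^-6 C/m.
Since E is radial and uniform over the curved surface, Φ = E·2πrL = Q_enc/ε₀ = λ_enc L/ε₀.
E = |λ_enc|/(2πε₀r) = (2.23×10^-6)/(2π·8.85×10^-12·0.333) = 1.20×10^5 N/C.

1.20×10^5 N/C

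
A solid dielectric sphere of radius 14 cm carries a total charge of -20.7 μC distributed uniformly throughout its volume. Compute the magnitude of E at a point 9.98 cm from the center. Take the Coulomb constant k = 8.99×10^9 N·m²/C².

Take a concentric spherical Gaussian surface of radius r = 9.98 cm (r < R).
For a uniform sphere the enclosed fraction is (r/R)³, so Q_enc = (-20.7 μC)(0.0998/0.14)³ = -7.499×10^-6 C.
Gauss's law: E·4πr² = Q_enc/ε₀.
E = k|Q_enc|/r² = (8.99×10^9)(7.499e-6)/(0.0998)² = 6.77×10^6 N/C.

|E| ≈ 6.77×10^6 V/m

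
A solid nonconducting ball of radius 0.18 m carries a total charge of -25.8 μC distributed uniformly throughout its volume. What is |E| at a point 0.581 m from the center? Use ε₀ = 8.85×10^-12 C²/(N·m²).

Symmetry ⇒ E = E(r) r̂. Gaussian sphere of radius r = 0.581 m (r > R, so the entire charge is enclosed).
Q_enc = -25.8 μC = -2.58×10^-5 C.
By Gauss's law, ∮E·dA = E·4πr² = Q_enc/ε₀.
E = |Q_enc|/(4πε₀r²) = (2.58×10^-5)/(4π·8.85×10^-12·(0.581)²) = 6.87×10^5 N/C.

E = 6.87×10^5 N/C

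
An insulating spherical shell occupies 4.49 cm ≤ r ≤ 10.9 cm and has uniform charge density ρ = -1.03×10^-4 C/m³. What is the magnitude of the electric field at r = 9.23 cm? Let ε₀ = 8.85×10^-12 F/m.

Symmetry ⇒ E = E(r) r̂. Gaussian sphere of radius r = 9.23 cm (within the shell material, 4.49 cm < r < 10.9 cm).
Only the shell between 4.49 cm and r is enclosed: Q_enc = ρ·(4π/3)(r³ − a³) = (-1.03×10^-4)·(4π/3)·((0.0923)³ − (0.0449)³) = -3.002×10^-7 C.
Applying ∮E·dA = Q_enc/ε₀ with Φ = E(4πr²):
E = |Q_enc|/(4πε₀r²) = (3.002e-7)/(4π·8.85×10^-12·(0.0923)²) = 3.17×10^5 N/C.

E = 3.17e5 V/m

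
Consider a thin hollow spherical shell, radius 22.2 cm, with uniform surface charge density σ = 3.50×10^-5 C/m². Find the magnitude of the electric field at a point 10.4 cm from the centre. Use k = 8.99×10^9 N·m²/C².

By spherical symmetry E is radial; choose a Gaussian sphere of radius r = 10.4 cm (inside the shell, r < 22.2 cm).
No charge lies within this surface, so Q_enc = 0 and Gauss's law gives E·4πr² = 0 ⇒ E = 0.

E = 0 (no enclosed charge)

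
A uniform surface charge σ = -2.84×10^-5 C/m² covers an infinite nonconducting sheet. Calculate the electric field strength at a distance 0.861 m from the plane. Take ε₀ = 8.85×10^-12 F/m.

|E| = 1.60×10^6 N/C

Choose a cylindrical pillbox piercing the sheet, end faces (area A) parallel to it.
Flux Φ = 2EA and Q_enc = σA, so 2EA = σA/ε₀ ⇒ E = |σ|/(2ε₀), independent of distance.
E = |σ|/(2ε₀) = (2.84e-5)/(2·8.85×10^-12) = 1.60×10^6 N/C.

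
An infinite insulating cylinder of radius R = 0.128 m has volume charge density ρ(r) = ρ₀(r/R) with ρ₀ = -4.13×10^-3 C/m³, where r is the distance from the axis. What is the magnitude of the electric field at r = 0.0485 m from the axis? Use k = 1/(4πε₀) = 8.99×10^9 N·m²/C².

|E| = 2.86×10^6 N/C

Coaxial Gaussian cylinder, radius r = 0.0485 m, length L (r < R).
Integrating ρ over the cross-section to radius r: λ_enc = (2πρ₀/R) ∫₀^r r'^2 dr' = 2πρ₀ r^3/(3·R) = -7.709×10^-6 C/m.
Since E is radial and uniform over the curved surface, Φ = E·2πrL = Q_enc/ε₀ = λ_enc L/ε₀.
E = 2k|λ_enc|/r = 2(8.99×10^9)(7.709e-6)/(0.0485) = 2.86×10^6 N/C.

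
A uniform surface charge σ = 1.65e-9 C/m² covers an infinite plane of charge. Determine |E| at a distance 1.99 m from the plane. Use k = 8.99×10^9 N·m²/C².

Choose a cylindrical pillbox piercing the sheet, end faces (area A) parallel to it.
Flux Φ = 2EA and Q_enc = σA, so 2EA = σA/ε₀ ⇒ E = |σ|/(2ε₀), independent of distance.
E = 2πk|σ| = 2π(8.99×10^9)(1.65e-9) = 93.2 N/C.

E ≈ 93.2 N/C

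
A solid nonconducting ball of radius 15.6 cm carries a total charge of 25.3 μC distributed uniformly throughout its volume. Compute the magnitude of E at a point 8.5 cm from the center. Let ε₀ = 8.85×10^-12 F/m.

Use a concentric Gaussian sphere at r = 8.5 cm (r < R).
Only the charge within r is enclosed: Q_enc = Q·(r/R)³ = (25.3 μC)·(8.5 cm/15.6 cm)³ = 4.093×10^-6 C.
Since E is radial and uniform over the Gaussian sphere, Φ = E·4πr² = Q_enc/ε₀.
E = |Q_enc|/(4πε₀r²) = (4.093×10^-6)/(4π·8.85×10^-12·(0.085)²) = 5.09×10^6 N/C.

E ≈ 5.09e6 N/C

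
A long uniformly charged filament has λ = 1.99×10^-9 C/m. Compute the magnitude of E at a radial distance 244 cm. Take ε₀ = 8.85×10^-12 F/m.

|E| ≈ 14.7 V/m

Coaxial Gaussian cylinder, radius r = 244 cm, length L.
Q_enc = λL, so λ_enc = 1.99×10^-9 C/m.
By Gauss's law (flux through the curved wall only), E·2πrL = λ_enc L/ε₀.
E = |λ_enc|/(2πε₀r) = (1.99×10^-9)/(2π·8.85×10^-12·2.44) = 14.7 N/C.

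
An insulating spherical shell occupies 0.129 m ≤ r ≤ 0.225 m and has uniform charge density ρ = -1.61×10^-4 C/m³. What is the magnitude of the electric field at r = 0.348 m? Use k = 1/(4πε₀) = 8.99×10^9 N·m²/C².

Symmetry ⇒ E = E(r) r̂. Gaussian sphere of radius r = 0.348 m (r > 0.225 m, enclosing the whole shell).
Q_enc = ρ·(4π/3)(b³ − a³) = (-1.61e-4)·(4π/3)·((0.225)³ − (0.129)³) = -6.234×10^-6 C.
By Gauss's law, ∮E·dA = E·4πr² = Q_enc/ε₀.
E = k|Q_enc|/r² = (8.99×10^9)(6.234e-6)/(0.348)² = 4.63e5 N/C.

|E| = 4.63×10^5 N/C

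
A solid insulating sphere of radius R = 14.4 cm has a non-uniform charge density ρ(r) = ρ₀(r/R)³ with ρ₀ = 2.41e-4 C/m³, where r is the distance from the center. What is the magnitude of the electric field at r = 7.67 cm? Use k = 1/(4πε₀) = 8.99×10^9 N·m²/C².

|E| = 5.26×10^4 V/m

Use a concentric Gaussian sphere at r = 7.67 cm (r < R).
Q_enc = ∫₀^r ρ(r')·4πr'² dr' = (4πρ₀/R³) ∫₀^r r'^5 dr' = 4πρ₀ r^6/(6·R³) = 3.442×10^-8 C.
By Gauss's law, ∮E·dA = E·4πr² = Q_enc/ε₀.
E = k|Q_enc|/r² = (8.99×10^9)(3.442×10^-8)/(0.0767)² = 5.26e4 N/C.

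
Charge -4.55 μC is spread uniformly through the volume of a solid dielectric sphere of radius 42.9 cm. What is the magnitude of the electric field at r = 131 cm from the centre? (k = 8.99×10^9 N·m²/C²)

By spherical symmetry E is radial; choose a Gaussian sphere of radius r = 131 cm (r > R, so the entire charge is enclosed).
Q_enc = -4.55 μC = -4.55e-6 C.
By Gauss's law, ∮E·dA = E·4πr² = Q_enc/ε₀.
E = k|Q_enc|/r² = (8.99×10^9)(4.55×10^-6)/(1.31)² = 2.38×10^4 N/C.

2.38e4 N/C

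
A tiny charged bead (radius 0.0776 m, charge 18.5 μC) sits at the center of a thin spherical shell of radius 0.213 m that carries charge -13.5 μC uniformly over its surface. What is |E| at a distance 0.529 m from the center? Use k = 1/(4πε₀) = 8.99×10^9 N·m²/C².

Symmetry ⇒ E = E(r) r̂. Gaussian sphere of radius r = 0.529 m (r > 0.213 m, enclosing both).
Q_enc = (18.5 μC) + (-13.5 μC) = 5.00×10^-6 C.
Gauss's law: E·4πr² = Q_enc/ε₀.
E = k|Q_enc|/r² = (8.99×10^9)(5.00×10^-6)/(0.529)² = 1.61e5 N/C.

|E| ≈ 1.61e5 N/C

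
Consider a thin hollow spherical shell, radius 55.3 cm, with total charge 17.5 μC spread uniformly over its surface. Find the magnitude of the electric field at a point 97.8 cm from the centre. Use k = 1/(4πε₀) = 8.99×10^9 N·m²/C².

Take a concentric spherical Gaussian surface of radius r = 97.8 cm (r > 55.3 cm).
The entire shell is enclosed: Q_enc = 1.75e-5 C.
By Gauss's law, ∮E·dA = E·4πr² = Q_enc/ε₀.
E = k|Q_enc|/r² = (8.99×10^9)(1.75×10^-5)/(0.978)² = 1.64e5 N/C.

E ≈ 1.64e5 V/m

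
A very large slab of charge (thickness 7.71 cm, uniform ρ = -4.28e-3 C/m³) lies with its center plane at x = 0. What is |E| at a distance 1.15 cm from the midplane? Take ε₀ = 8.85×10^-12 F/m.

By symmetry E is perpendicular to the slab. A Gaussian pillbox from −1.15 cm to +1.15 cm (face area A) lies entirely within the slab.
Q_enc = ρ·(2x)·A and flux = 2EA, so 2EA = 2ρxA/ε₀ ⇒ E = |ρ|x/ε₀.
E = (4.28e-3)(0.0115)/(8.85×10^-12) = 5.56×10^6 N/C.

5.56e6 N/C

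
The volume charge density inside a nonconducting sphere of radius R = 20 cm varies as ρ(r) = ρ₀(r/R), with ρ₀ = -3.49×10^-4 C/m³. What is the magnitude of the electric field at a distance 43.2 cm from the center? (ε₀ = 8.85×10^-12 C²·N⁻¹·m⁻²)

|E| = 4.23×10^5 N/C

Take a concentric spherical Gaussian surface of radius r = 43.2 cm (r > R, all charge enclosed).
Q_enc = 4π ∫₀^R ρ₀(r'/R)^1 r'² dr' = 4πρ₀R³/4 = -8.771×10^-6 C.
By Gauss's law, ∮E·dA = E·4πr² = Q_enc/ε₀.
E = |Q_enc|/(4πε₀r²) = (8.771e-6)/(4π·8.85×10^-12·(0.432)²) = 4.23×10^5 N/C.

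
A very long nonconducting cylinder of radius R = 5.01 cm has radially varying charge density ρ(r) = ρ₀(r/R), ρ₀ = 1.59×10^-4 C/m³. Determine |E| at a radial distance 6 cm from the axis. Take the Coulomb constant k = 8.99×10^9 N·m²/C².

|E| ≈ 2.50×10^5 N/C

Coaxial Gaussian cylinder, radius r = 6 cm, length L (r > R, full charge per length enclosed).
λ_enc = 2π ∫₀^R ρ₀(r'/R)^1 r' dr' = 2πρ₀R²/3 = 8.359×10^-7 C/m.
Since E is radial and uniform over the curved surface, Φ = E·2πrL = Q_enc/ε₀ = λ_enc L/ε₀.
E = 2k|λ_enc|/r = 2(8.99×10^9)(8.359×10^-7)/(0.06) = 2.50×10^5 N/C.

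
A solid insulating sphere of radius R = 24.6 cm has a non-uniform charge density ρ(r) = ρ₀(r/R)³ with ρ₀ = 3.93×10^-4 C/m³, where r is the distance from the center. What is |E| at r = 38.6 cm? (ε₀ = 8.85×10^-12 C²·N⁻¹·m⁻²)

Take a concentric spherical Gaussian surface of radius r = 38.6 cm (r > R, all charge enclosed).
Q_enc = 4π ∫₀^R ρ₀(r'/R)^3 r'² dr' = 4πρ₀R³/6 = 1.225e-5 C.
Since E is radial and uniform over the Gaussian sphere, Φ = E·4πr² = Q_enc/ε₀.
E = |Q_enc|/(4πε₀r²) = (1.225e-5)/(4π·8.85×10^-12·(0.386)²) = 7.39e5 N/C.

E ≈ 7.39×10^5 N/C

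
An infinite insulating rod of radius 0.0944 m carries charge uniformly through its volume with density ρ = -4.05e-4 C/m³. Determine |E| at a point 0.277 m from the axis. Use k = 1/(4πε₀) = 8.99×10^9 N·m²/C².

7.36×10^5 N/C

Coaxial Gaussian cylinder, radius r = 0.277 m, length L (r > 0.0944 m, full cross-section enclosed).
λ_enc = ρ·πR² = (-4.05×10^-4)π(0.0944)² = -1.134×10^-5 C/m.
Since E is radial and uniform over the curved surface, Φ = E·2πrL = Q_enc/ε₀ = λ_enc L/ε₀.
E = 2k|λ_enc|/r = 2(8.99×10^9)(1.134×10^-5)/(0.277) = 7.36×10^5 N/C.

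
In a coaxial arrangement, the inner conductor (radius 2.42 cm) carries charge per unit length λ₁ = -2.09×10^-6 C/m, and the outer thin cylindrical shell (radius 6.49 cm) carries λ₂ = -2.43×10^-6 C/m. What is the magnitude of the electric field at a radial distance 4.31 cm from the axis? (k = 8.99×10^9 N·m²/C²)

Choose a coaxial cylinder of radius r = 4.31 cm (arbitrary length L) as the Gaussian surface (between the conductors, 2.42 cm < r < 6.49 cm).
The shell at 6.49 cm lies outside the Gaussian surface, so λ_enc = λ₁ = -2.09e-6 C/m.
By Gauss's law (flux through the curved wall only), E·2πrL = λ_enc L/ε₀.
E = 2k|λ_enc|/r = 2(8.99×10^9)(2.09×10^-6)/(0.0431) = 8.72×10^5 N/C.

|E| ≈ 8.72×10^5 V/m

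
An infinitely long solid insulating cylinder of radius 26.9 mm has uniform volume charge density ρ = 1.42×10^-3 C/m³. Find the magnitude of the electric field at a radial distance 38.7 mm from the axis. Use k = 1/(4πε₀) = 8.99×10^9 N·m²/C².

|E| ≈ 1.50e6 N/C

Coaxial Gaussian cylinder, radius r = 38.7 mm, length L (r > 26.9 mm, full cross-section enclosed).
λ_enc = ρ·πR² = (1.42e-3)π(0.0269)² = 3.228×10^-6 C/m.
Gauss's law: E·2πrL = λ_enc L/ε₀.
E = 2k|λ_enc|/r = 2(8.99×10^9)(3.228e-6)/(0.0387) = 1.50e6 N/C.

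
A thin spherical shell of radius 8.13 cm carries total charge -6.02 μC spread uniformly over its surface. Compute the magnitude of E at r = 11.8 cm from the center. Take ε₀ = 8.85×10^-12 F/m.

E ≈ 3.89×10^6 V/m

Symmetry ⇒ E = E(r) r̂. Gaussian sphere of radius r = 11.8 cm (r > 8.13 cm).
The entire shell is enclosed: Q_enc = -6.02×10^-6 C.
By Gauss's law, ∮E·dA = E·4πr² = Q_enc/ε₀.
E = |Q_enc|/(4πε₀r²) = (6.02×10^-6)/(4π·8.85×10^-12·(0.118)²) = 3.89e6 N/C.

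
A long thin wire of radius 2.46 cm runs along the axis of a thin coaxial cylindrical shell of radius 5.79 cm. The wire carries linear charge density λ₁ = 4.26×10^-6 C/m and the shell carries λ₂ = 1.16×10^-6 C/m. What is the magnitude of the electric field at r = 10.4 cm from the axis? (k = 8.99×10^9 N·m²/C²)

|E| ≈ 9.37×10^5 N/C

By cylindrical symmetry E is radial; use a coaxial Gaussian cylinder of radius 10.4 cm and length L (r > 5.79 cm, enclosing both).
λ_enc = λ₁ + λ₂ = (4.26e-6) + (1.16e-6) = 5.42×10^-6 C/m.
Gauss's law: E·2πrL = λ_enc L/ε₀.
E = 2k|λ_enc|/r = 2(8.99×10^9)(5.42×10^-6)/(0.104) = 9.37×10^5 N/C.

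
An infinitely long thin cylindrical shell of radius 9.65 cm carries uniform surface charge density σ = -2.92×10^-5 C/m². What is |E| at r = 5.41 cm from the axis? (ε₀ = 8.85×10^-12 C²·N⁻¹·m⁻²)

E = 0 (no enclosed charge)

By cylindrical symmetry E is radial; use a coaxial Gaussian cylinder of radius 5.41 cm and length L (r < 9.65 cm, inside the shell).
All the surface charge lies outside this cylinder: Q_enc = 0, hence E = 0.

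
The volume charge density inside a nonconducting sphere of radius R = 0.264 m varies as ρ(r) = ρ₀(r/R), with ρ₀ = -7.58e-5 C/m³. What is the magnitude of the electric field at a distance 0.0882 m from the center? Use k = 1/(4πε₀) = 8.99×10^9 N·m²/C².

6.31e4 N/C

By spherical symmetry E is radial; choose a Gaussian sphere of radius r = 0.0882 m (r < R).
Q_enc = ∫₀^r ρ(r')·4πr'² dr' = (4πρ₀/R) ∫₀^r r'^3 dr' = 4πρ₀ r^4/(4·R) = -5.459×10^-8 C.
Gauss's law: E·4πr² = Q_enc/ε₀.
E = k|Q_enc|/r² = (8.99×10^9)(5.459×10^-8)/(0.0882)² = 6.31×10^4 N/C.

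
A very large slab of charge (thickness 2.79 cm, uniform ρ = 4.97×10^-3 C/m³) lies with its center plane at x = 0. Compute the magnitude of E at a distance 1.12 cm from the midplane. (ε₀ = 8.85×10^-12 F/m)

By symmetry E is perpendicular to the slab. A Gaussian pillbox from −1.12 cm to +1.12 cm (face area A) lies entirely within the slab.
Q_enc = ρ·(2x)·A and flux = 2EA, so 2EA = 2ρxA/ε₀ ⇒ E = |ρ|x/ε₀.
E = (4.97e-3)(0.0112)/(8.85×10^-12) = 6.29e6 N/C.

|E| = 6.29×10^6 N/C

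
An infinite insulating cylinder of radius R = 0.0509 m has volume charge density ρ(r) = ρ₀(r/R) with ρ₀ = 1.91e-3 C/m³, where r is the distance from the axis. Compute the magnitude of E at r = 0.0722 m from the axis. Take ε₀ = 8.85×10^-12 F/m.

Take a coaxial cylindrical Gaussian surface of radius r = 0.0722 m and length L (r > R, full charge per length enclosed).
λ_enc = 2π ∫₀^R ρ₀(r'/R)^1 r' dr' = 2πρ₀R²/3 = 1.036×10^-5 C/m.
Applying ∮E·dA = Q_enc/ε₀ with the end caps contributing no flux:
E = |λ_enc|/(2πε₀r) = (1.036×10^-5)/(2π·8.85×10^-12·0.0722) = 2.58×10^6 N/C.

E ≈ 2.58×10^6 V/m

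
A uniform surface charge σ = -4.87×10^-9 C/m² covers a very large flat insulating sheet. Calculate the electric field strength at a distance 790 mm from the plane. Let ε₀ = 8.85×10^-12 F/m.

By planar symmetry E is perpendicular to the sheet and uniform; use a Gaussian pillbox with flat faces of area A on each side of the sheet.
Flux Φ = 2EA and Q_enc = σA, so 2EA = σA/ε₀ ⇒ E = |σ|/(2ε₀), independent of distance.
E = |σ|/(2ε₀) = (4.87e-9)/(2·8.85×10^-12) = 275 N/C.

|E| ≈ 275 N/C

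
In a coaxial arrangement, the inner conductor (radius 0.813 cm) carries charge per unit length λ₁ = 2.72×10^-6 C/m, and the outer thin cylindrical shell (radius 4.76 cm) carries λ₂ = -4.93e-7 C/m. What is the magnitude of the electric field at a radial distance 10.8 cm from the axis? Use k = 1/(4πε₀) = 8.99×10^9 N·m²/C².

E ≈ 3.71×10^5 V/m

Choose a coaxial cylinder of radius r = 10.8 cm (arbitrary length L) as the Gaussian surface (r > 4.76 cm, enclosing both).
λ_enc = λ₁ + λ₂ = (2.72e-6) + (-4.93e-7) = 2.227e-6 C/m.
Gauss's law: E·2πrL = λ_enc L/ε₀.
E = 2k|λ_enc|/r = 2(8.99×10^9)(2.227×10^-6)/(0.108) = 3.71e5 N/C.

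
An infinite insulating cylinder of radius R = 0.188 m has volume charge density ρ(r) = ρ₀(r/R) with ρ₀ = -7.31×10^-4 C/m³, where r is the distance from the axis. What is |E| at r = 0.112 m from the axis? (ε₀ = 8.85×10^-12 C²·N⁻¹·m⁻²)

1.84e6 N/C

Choose a coaxial cylinder of radius r = 0.112 m (arbitrary length L) as the Gaussian surface (r < R).
λ_enc = ∫₀^r ρ(r')·2πr' dr' = (2πρ₀/R)·r^3/3 = -1.144×10^-5 C/m.
Since E is radial and uniform over the curved surface, Φ = E·2πrL = Q_enc/ε₀ = λ_enc L/ε₀.
E = |λ_enc|/(2πε₀r) = (1.144×10^-5)/(2π·8.85×10^-12·0.112) = 1.84×10^6 N/C.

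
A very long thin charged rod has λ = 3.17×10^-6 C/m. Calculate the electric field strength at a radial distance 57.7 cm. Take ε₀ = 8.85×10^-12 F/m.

9.88e4 N/C

Coaxial Gaussian cylinder, radius r = 57.7 cm, length L.
Q_enc = λL, so λ_enc = 3.17×10^-6 C/m.
By Gauss's law (flux through the curved wall only), E·2πrL = λ_enc L/ε₀.
E = |λ_enc|/(2πε₀r) = (3.17×10^-6)/(2π·8.85×10^-12·0.577) = 9.88e4 N/C.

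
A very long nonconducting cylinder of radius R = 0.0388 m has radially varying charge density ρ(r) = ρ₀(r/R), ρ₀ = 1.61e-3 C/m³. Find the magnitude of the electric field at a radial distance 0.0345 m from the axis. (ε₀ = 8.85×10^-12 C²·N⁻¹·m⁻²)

|E| = 1.86×10^6 V/m

By cylindrical symmetry E is radial; use a coaxial Gaussian cylinder of radius 0.0345 m and length L (r < R).
Integrating ρ over the cross-section to radius r: λ_enc = (2πρ₀/R) ∫₀^r r'^2 dr' = 2πρ₀ r^3/(3·R) = 3.569e-6 C/m.
By Gauss's law (flux through the curved wall only), E·2πrL = λ_enc L/ε₀.
E = |λ_enc|/(2πε₀r) = (3.569×10^-6)/(2π·8.85×10^-12·0.0345) = 1.86×10^6 N/C.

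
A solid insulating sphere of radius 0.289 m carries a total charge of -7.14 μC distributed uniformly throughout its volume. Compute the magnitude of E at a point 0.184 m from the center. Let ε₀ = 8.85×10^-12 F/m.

Use a concentric Gaussian sphere at r = 0.184 m (r < R).
For a uniform sphere the enclosed fraction is (r/R)³, so Q_enc = (-7.14 μC)(0.184/0.289)³ = -1.843×10^-6 C.
Applying ∮E·dA = Q_enc/ε₀ with Φ = E(4πr²):
E = |Q_enc|/(4πε₀r²) = (1.843e-6)/(4π·8.85×10^-12·(0.184)²) = 4.89×10^5 N/C.

|E| = 4.89×10^5 N/C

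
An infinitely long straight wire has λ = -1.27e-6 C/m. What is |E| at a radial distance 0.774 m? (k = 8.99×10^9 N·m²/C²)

By cylindrical symmetry E is radial; use a coaxial Gaussian cylinder of radius 0.774 m and length L.
Q_enc = λL, so λ_enc = -1.27e-6 C/m.
Applying ∮E·dA = Q_enc/ε₀ with the end caps contributing no flux:
E = 2k|λ_enc|/r = 2(8.99×10^9)(1.27×10^-6)/(0.774) = 2.95×10^4 N/C.

E = 2.95×10^4 N/C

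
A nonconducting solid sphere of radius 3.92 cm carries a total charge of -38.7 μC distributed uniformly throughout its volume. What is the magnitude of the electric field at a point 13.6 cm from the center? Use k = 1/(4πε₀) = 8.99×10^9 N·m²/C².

By spherical symmetry E is radial; choose a Gaussian sphere of radius r = 13.6 cm (r > R, so the entire charge is enclosed).
Q_enc = -38.7 μC = -3.87×10^-5 C.
Applying ∮E·dA = Q_enc/ε₀ with Φ = E(4πr²):
E = k|Q_enc|/r² = (8.99×10^9)(3.87×10^-5)/(0.136)² = 1.88e7 N/C.

|E| ≈ 1.88e7 V/m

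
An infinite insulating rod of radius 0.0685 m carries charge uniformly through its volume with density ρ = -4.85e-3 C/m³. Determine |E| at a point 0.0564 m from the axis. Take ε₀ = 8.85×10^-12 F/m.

Choose a coaxial cylinder of radius r = 0.0564 m (arbitrary length L) as the Gaussian surface (r < R).
Charge inside radius r per length L is ρ·πr²·L, so λ_enc = ρπr² = -4.847e-5 C/m.
Applying ∮E·dA = Q_enc/ε₀ with the end caps contributing no flux:
E = |λ_enc|/(2πε₀r) = (4.847e-5)/(2π·8.85×10^-12·0.0564) = 1.55e7 N/C.

1.55e7 N/C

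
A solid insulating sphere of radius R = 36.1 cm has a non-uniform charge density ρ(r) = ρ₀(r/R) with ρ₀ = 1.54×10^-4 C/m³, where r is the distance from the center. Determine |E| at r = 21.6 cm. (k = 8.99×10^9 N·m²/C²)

Symmetry ⇒ E = E(r) r̂. Gaussian sphere of radius r = 21.6 cm (r < R).
Integrate the density: Q_enc = 4π ∫₀^r ρ₀(r'/R)^1 r'² dr' = 4πρ₀ r^4/(4·R) = 2.917×10^-6 C.
Applying ∮E·dA = Q_enc/ε₀ with Φ = E(4πr²):
E = k|Q_enc|/r² = (8.99×10^9)(2.917×10^-6)/(0.216)² = 5.62×10^5 N/C.

|E| ≈ 5.62e5 N/C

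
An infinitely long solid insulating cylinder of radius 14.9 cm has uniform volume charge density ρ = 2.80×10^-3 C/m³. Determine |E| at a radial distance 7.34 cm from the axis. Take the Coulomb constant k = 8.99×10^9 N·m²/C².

Take a coaxial cylindrical Gaussian surface of radius r = 7.34 cm and length L (r < R).
Enclosed charge per unit length: λ_enc = ρ·πr² = (2.80×10^-3)π(0.0734)² = 4.739×10^-5 C/m.
Applying ∮E·dA = Q_enc/ε₀ with the end caps contributing no flux:
E = 2k|λ_enc|/r = 2(8.99×10^9)(4.739e-5)/(0.0734) = 1.16e7 N/C.

E ≈ 1.16×10^7 N/C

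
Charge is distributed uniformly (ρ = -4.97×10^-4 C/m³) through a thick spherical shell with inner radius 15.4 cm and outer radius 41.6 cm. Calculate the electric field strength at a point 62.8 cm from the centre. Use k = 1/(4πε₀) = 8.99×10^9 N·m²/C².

E = 3.24×10^6 V/m

Symmetry ⇒ E = E(r) r̂. Gaussian sphere of radius r = 62.8 cm (r > 41.6 cm, enclosing the whole shell).
Q_enc = ρ·(4π/3)(b³ − a³) = (-4.97×10^-4)·(4π/3)·((0.416)³ − (0.154)³) = -1.423×10^-4 C.
Gauss's law: E·4πr² = Q_enc/ε₀.
E = k|Q_enc|/r² = (8.99×10^9)(1.423e-4)/(0.628)² = 3.24×10^6 N/C.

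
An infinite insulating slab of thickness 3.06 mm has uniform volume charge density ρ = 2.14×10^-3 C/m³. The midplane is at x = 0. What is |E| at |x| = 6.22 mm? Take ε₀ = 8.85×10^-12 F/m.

E = 3.70×10^5 V/m

The point |x| = 6.22 mm lies outside the slab (half-thickness 0.00153 m). A symmetric pillbox spanning the full slab encloses Q_enc = ρ·d·A.
Flux = 2EA ⇒ E = |ρ|d/(2ε₀), independent of distance outside.
E = (2.14e-3)(0.00306)/(2·8.85×10^-12) = 3.70×10^5 N/C.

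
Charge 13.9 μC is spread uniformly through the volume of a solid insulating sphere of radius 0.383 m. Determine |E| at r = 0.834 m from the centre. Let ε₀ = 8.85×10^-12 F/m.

By spherical symmetry E is radial; choose a Gaussian sphere of radius r = 0.834 m (r > R, so the entire charge is enclosed).
Q_enc = 13.9 μC = 1.39×10^-5 C.
Gauss's law: E·4πr² = Q_enc/ε₀.
E = |Q_enc|/(4πε₀r²) = (1.39e-5)/(4π·8.85×10^-12·(0.834)²) = 1.80×10^5 N/C.

1.80×10^5 N/C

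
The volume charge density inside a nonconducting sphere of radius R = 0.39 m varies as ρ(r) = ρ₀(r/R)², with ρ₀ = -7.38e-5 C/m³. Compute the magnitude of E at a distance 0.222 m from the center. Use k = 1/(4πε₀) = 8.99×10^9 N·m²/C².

By spherical symmetry E is radial; choose a Gaussian sphere of radius r = 0.222 m (r < R).
Q_enc = ∫₀^r ρ(r')·4πr'² dr' = (4πρ₀/R²) ∫₀^r r'^4 dr' = 4πρ₀ r^5/(5·R²) = -6.576×10^-7 C.
Applying ∮E·dA = Q_enc/ε₀ with Φ = E(4πr²):
E = k|Q_enc|/r² = (8.99×10^9)(6.576×10^-7)/(0.222)² = 1.20×10^5 N/C.

1.20×10^5 V/m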